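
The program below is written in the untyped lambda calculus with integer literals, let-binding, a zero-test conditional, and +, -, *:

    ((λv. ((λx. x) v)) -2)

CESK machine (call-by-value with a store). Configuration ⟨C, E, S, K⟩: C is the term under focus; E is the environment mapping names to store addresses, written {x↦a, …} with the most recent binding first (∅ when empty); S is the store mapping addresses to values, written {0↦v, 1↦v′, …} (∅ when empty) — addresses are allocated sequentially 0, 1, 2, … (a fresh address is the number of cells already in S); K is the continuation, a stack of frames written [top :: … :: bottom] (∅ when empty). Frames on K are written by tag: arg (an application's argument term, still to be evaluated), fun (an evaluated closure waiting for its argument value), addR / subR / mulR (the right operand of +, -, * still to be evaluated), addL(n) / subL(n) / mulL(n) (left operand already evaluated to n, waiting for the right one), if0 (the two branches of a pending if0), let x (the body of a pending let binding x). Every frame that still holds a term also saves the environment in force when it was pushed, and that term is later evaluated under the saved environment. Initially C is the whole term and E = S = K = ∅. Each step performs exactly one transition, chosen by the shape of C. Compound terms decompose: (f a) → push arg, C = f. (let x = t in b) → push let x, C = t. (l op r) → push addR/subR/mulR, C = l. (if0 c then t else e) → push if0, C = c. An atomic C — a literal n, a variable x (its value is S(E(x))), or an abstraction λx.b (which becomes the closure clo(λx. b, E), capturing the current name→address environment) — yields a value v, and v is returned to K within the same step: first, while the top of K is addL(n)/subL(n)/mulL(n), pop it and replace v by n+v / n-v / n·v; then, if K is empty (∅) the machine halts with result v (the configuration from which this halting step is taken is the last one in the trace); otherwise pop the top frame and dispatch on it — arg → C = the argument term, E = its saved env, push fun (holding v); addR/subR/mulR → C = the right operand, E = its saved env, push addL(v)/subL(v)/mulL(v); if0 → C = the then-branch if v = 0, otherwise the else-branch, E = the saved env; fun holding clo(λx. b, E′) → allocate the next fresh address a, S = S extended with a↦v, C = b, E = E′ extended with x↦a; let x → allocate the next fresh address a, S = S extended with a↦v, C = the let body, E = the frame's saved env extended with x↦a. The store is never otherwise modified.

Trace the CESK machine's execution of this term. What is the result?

Answer: -2

Execution trace:
[0] <C=((λv. ((λx. x) v)) -2), E=∅, S=∅, K=∅>
[1] <C=(λv. ((λx. x) v)), E=∅, S=∅, K=[arg]>
[2] <C=-2, E=∅, S=∅, K=[fun]>
[3] <C=((λx. x) v), E={v↦0}, S={0↦-2}, K=∅>
[4] <C=(λx. x), E={v↦0}, S={0↦-2}, K=[arg]>
[5] <C=v, E={v↦0}, S={0↦-2}, K=[fun]>
[6] <C=x, E={x↦1, v↦0}, S={0↦-2, 1↦-2}, K=∅>
→ final value -2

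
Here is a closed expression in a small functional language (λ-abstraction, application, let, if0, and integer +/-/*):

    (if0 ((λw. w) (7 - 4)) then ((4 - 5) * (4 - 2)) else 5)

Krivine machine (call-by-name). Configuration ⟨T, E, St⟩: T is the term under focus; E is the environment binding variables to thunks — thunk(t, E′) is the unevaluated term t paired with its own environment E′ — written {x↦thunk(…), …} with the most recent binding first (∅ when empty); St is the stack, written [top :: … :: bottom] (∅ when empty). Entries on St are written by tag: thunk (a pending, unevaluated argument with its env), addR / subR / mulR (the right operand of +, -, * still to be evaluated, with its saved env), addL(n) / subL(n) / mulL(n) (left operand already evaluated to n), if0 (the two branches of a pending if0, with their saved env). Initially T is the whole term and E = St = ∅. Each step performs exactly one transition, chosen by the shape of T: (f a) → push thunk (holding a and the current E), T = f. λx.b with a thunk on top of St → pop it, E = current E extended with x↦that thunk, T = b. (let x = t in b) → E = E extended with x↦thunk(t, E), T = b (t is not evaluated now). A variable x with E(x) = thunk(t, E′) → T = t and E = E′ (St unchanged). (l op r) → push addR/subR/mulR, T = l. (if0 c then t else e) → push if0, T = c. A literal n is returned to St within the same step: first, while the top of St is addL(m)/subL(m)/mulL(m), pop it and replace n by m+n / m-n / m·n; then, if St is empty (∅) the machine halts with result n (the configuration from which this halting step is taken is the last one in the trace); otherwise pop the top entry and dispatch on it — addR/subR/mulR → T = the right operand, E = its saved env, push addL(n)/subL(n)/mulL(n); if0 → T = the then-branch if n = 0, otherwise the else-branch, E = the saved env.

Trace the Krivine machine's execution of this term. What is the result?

t=0: ⟨T=(if0 ((λw. w) (7 - 4)) then ((4 - 5) * (4 - 2)) else 5); E=∅; St=∅⟩
t=1: ⟨T=((λw. w) (7 - 4)); E=∅; St=[if0]⟩
t=2: ⟨T=(λw. w); E=∅; St=[thunk :: if0]⟩
t=3: ⟨T=w; E={w↦thunk((7 - 4), ∅)}; St=[if0]⟩
t=4: ⟨T=(7 - 4); E=∅; St=[if0]⟩
t=5: ⟨T=7; E=∅; St=[subR :: if0]⟩
t=6: ⟨T=4; E=∅; St=[subL(7) :: if0]⟩
t=7: ⟨T=5; E=∅; St=∅⟩
→ final value 5

Answer: 5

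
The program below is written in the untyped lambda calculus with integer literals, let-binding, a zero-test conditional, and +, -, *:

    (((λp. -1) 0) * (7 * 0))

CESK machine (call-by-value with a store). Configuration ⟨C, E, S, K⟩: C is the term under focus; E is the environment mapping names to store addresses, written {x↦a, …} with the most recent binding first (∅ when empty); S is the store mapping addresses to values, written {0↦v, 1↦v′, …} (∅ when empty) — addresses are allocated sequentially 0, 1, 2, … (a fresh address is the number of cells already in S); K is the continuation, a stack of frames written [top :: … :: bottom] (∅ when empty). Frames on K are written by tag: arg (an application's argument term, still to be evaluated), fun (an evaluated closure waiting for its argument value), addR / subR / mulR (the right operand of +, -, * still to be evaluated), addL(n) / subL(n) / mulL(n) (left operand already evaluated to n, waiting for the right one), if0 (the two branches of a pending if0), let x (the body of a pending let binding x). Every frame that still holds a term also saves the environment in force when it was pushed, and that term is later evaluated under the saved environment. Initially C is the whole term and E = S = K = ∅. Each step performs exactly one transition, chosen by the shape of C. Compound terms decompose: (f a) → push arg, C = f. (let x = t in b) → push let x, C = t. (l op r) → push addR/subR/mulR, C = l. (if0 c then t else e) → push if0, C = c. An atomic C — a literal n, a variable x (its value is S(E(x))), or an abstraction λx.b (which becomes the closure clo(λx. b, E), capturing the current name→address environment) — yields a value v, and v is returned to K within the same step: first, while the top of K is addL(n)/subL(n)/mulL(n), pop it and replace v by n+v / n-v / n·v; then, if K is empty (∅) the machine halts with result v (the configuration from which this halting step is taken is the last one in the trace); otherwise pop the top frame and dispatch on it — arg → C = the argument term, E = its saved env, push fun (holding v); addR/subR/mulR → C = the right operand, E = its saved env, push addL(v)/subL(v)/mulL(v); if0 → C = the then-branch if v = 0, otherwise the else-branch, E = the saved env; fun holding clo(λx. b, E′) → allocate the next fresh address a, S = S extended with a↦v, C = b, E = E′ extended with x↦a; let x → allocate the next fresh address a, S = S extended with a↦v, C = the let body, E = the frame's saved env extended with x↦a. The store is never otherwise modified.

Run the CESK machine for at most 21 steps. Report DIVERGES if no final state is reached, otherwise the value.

Answer: 0

Execution trace:
t=0: [C=(((λp. -1) 0) * (7 * 0)) | E=∅ | S=∅ | K=∅]
t=1: [C=((λp. -1) 0) | E=∅ | S=∅ | K=[mulR]]
t=2: [C=(λp. -1) | E=∅ | S=∅ | K=[arg :: mulR]]
t=3: [C=0 | E=∅ | S=∅ | K=[fun :: mulR]]
t=4: [C=-1 | E={p↦0} | S={0↦0} | K=[mulR]]
t=5: [C=(7 * 0) | E=∅ | S={0↦0} | K=[mulL(-1)]]
t=6: [C=7 | E=∅ | S={0↦0} | K=[mulR :: mulL(-1)]]
t=7: [C=0 | E=∅ | S={0↦0} | K=[mulL(7) :: mulL(-1)]]
→ final value 0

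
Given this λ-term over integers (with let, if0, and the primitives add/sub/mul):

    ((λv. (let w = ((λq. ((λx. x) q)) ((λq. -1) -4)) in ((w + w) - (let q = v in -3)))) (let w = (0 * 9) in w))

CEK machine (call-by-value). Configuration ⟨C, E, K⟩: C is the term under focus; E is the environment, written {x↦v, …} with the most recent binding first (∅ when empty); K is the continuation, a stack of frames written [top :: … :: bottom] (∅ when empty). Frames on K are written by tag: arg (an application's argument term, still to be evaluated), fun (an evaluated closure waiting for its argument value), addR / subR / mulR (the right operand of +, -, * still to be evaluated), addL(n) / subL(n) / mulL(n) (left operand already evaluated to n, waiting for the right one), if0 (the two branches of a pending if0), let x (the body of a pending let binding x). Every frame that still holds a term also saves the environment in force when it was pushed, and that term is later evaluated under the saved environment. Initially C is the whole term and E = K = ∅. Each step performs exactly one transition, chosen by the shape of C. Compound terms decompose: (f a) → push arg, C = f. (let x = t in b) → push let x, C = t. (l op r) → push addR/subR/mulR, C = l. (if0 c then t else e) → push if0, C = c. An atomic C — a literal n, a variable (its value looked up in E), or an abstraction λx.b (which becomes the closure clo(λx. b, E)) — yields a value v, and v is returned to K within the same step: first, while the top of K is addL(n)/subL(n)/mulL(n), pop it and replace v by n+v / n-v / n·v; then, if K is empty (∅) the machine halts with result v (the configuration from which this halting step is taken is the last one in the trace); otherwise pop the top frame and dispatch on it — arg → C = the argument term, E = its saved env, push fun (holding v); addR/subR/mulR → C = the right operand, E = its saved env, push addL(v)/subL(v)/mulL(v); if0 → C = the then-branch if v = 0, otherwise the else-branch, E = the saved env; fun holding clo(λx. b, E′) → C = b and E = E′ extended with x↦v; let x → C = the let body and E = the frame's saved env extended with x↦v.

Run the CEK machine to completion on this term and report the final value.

t=0: [C=((λv. (let w = ((λq. ((λx. x) q)) ((λq. -1) -4)) in ((w + w) - (let q = v in -3)))) (let w = (0 * 9) in w)) | E=∅ | K=∅]
t=1: [C=(λv. (let w = ((λq. ((λx. x) q)) ((λq. -1) -4)) in ((w + w) - (let q = v in -3)))) | E=∅ | K=[arg]]
t=2: [C=(let w = (0 * 9) in w) | E=∅ | K=[fun]]
t=3: [C=(0 * 9) | E=∅ | K=[let w :: fun]]
t=4: [C=0 | E=∅ | K=[mulR :: let w :: fun]]
t=5: [C=9 | E=∅ | K=[mulL(0) :: let w :: fun]]
t=6: [C=w | E={w↦0} | K=[fun]]
t=7: [C=(let w = ((λq. ((λx. x) q)) ((λq. -1) -4)) in ((w + w) - (let q = v in -3))) | E={v↦0} | K=∅]
t=8: [C=((λq. ((λx. x) q)) ((λq. -1) -4)) | E={v↦0} | K=[let w]]
t=9: [C=(λq. ((λx. x) q)) | E={v↦0} | K=[arg :: let w]]
t=10: [C=((λq. -1) -4) | E={v↦0} | K=[fun :: let w]]
t=11: [C=(λq. -1) | E={v↦0} | K=[arg :: fun :: let w]]
t=12: [C=-4 | E={v↦0} | K=[fun :: fun :: let w]]
t=13: [C=-1 | E={q↦-4, v↦0} | K=[fun :: let w]]
t=14: [C=((λx. x) q) | E={q↦-1, v↦0} | K=[let w]]
t=15: [C=(λx. x) | E={q↦-1, v↦0} | K=[arg :: let w]]
t=16: [C=q | E={q↦-1, v↦0} | K=[fun :: let w]]
t=17: [C=x | E={x↦-1, q↦-1, v↦0} | K=[let w]]
t=18: [C=((w + w) - (let q = v in -3)) | E={w↦-1, v↦0} | K=∅]
t=19: [C=(w + w) | E={w↦-1, v↦0} | K=[subR]]
t=20: [C=w | E={w↦-1, v↦0} | K=[addR :: subR]]
t=21: [C=w | E={w↦-1, v↦0} | K=[addL(-1) :: subR]]
t=22: [C=(let q = v in -3) | E={w↦-1, v↦0} | K=[subL(-2)]]
t=23: [C=v | E={w↦-1, v↦0} | K=[let q :: subL(-2)]]
t=24: [C=-3 | E={q↦0, w↦-1, v↦0} | K=[subL(-2)]]
→ final value 1

Answer: 1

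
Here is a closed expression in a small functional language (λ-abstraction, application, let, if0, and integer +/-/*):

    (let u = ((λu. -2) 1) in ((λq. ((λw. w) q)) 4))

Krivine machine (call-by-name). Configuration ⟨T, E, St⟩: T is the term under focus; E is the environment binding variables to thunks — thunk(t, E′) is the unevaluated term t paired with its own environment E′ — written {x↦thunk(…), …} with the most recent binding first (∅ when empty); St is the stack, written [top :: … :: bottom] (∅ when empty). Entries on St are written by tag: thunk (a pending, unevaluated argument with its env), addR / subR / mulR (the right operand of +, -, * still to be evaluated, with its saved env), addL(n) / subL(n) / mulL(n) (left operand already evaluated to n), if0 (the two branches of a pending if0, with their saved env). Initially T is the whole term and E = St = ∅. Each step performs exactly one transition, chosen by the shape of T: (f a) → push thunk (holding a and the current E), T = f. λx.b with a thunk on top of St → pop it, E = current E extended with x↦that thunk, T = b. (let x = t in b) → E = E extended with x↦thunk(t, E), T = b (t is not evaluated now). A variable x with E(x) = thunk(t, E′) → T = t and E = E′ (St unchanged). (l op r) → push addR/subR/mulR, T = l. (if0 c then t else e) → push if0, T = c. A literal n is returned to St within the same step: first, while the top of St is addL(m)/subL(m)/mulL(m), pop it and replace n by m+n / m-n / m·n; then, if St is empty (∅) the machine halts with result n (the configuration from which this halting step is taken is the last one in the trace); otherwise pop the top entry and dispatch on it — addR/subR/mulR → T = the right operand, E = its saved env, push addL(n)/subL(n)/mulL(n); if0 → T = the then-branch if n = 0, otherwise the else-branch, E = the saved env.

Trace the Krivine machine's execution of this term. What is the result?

[0] [T=(let u = ((λu. -2) 1) in ((λq. ((λw. w) q)) 4)) | E=∅ | St=∅]
[1] [T=((λq. ((λw. w) q)) 4) | E={u↦thunk(((λu. -2) 1), ∅)} | St=∅]
[2] [T=(λq. ((λw. w) q)) | E={u↦thunk(((λu. -2) 1), ∅)} | St=[thunk]]
[3] [T=((λw. w) q) | E={q↦thunk(4, {u↦thunk(((λu. -2) 1), ∅)}), u↦thunk(((λu. -2) 1), ∅)} | St=∅]
[4] [T=(λw. w) | E={q↦thunk(4, {u↦thunk(((λu. -2) 1), ∅)}), u↦thunk(((λu. -2) 1), ∅)} | St=[thunk]]
[5] [T=w | E={w↦thunk(q, {q↦thunk(4, {u↦thunk(((λu. -2) 1), ∅)}), u↦thunk(((λu. -2) 1), ∅)}), q↦thunk(4, {u↦thunk(((λu. -2) 1), ∅)}), u↦thunk(((λu. -2) 1), ∅)} | St=∅]
[6] [T=q | E={q↦thunk(4, {u↦thunk(((λu. -2) 1), ∅)}), u↦thunk(((λu. -2) 1), ∅)} | St=∅]
[7] [T=4 | E={u↦thunk(((λu. -2) 1), ∅)} | St=∅]
→ final value 4

Answer: 4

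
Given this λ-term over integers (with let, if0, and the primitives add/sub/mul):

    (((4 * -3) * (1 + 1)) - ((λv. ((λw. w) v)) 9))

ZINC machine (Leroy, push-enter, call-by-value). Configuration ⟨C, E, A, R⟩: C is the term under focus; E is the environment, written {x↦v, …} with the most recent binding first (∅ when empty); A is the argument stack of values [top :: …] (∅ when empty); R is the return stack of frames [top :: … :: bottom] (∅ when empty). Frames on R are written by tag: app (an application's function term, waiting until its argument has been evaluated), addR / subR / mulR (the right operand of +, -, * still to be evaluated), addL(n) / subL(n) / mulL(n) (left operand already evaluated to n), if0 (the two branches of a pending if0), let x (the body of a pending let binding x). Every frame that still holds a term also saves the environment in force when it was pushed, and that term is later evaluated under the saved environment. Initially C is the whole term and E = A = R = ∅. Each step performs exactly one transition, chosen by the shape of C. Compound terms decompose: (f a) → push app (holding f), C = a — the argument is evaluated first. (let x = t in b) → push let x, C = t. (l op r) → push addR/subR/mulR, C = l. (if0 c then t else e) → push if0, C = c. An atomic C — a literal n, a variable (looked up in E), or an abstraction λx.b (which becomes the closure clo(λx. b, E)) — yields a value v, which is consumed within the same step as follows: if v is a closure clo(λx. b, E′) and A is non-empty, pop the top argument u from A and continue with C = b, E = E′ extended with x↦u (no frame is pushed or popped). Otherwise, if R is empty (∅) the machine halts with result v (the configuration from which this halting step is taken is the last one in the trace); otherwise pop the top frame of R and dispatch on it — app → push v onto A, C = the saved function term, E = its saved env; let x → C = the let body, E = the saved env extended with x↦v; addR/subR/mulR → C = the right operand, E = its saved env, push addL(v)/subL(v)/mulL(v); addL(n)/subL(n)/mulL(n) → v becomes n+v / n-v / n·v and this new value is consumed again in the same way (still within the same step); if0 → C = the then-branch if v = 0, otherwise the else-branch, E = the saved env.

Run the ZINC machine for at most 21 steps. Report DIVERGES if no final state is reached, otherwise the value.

[0] ⟨C=(((4 * -3) * (1 + 1)) - ((λv. ((λw. w) v)) 9)); E=∅; A=∅; R=∅⟩
[1] ⟨C=((4 * -3) * (1 + 1)); E=∅; A=∅; R=[subR]⟩
[2] ⟨C=(4 * -3); E=∅; A=∅; R=[mulR :: subR]⟩
[3] ⟨C=4; E=∅; A=∅; R=[mulR :: mulR :: subR]⟩
[4] ⟨C=-3; E=∅; A=∅; R=[mulL(4) :: mulR :: subR]⟩
[5] ⟨C=(1 + 1); E=∅; A=∅; R=[mulL(-12) :: subR]⟩
[6] ⟨C=1; E=∅; A=∅; R=[addR :: mulL(-12) :: subR]⟩
[7] ⟨C=1; E=∅; A=∅; R=[addL(1) :: mulL(-12) :: subR]⟩
[8] ⟨C=((λv. ((λw. w) v)) 9); E=∅; A=∅; R=[subL(-24)]⟩
[9] ⟨C=9; E=∅; A=∅; R=[app :: subL(-24)]⟩
[10] ⟨C=(λv. ((λw. w) v)); E=∅; A=[9]; R=[subL(-24)]⟩
[11] ⟨C=((λw. w) v); E={v↦9}; A=∅; R=[subL(-24)]⟩
[12] ⟨C=v; E={v↦9}; A=∅; R=[app :: subL(-24)]⟩
[13] ⟨C=(λw. w); E={v↦9}; A=[9]; R=[subL(-24)]⟩
[14] ⟨C=w; E={w↦9, v↦9}; A=∅; R=[subL(-24)]⟩
→ final value -33

Answer: -33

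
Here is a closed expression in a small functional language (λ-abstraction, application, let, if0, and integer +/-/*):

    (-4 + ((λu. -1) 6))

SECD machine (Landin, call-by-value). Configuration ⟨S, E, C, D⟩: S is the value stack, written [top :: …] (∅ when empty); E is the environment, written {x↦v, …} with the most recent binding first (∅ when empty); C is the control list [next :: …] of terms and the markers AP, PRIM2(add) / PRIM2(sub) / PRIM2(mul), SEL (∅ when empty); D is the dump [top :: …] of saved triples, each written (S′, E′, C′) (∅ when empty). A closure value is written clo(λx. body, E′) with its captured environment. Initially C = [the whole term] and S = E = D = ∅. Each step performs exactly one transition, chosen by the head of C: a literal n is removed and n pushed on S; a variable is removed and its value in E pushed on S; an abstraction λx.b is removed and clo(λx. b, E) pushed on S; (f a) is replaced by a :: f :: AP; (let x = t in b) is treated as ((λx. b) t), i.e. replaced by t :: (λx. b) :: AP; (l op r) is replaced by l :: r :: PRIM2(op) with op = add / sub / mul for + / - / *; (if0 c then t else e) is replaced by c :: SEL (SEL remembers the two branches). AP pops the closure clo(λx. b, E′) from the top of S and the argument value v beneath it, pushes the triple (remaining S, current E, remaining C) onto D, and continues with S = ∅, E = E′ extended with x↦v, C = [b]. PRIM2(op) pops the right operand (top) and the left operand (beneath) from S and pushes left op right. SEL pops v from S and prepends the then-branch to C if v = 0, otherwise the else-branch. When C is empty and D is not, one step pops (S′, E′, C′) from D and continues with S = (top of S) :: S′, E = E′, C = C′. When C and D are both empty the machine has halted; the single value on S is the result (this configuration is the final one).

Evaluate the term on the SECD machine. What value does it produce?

t=0: [S=∅ | E=∅ | C=[(-4 + ((λu. -1) 6))] | D=∅]
t=1: [S=∅ | E=∅ | C=[-4 :: ((λu. -1) 6) :: PRIM2(add)] | D=∅]
t=2: [S=[-4] | E=∅ | C=[((λu. -1) 6) :: PRIM2(add)] | D=∅]
t=3: [S=[-4] | E=∅ | C=[6 :: (λu. -1) :: AP :: PRIM2(add)] | D=∅]
t=4: [S=[6 :: -4] | E=∅ | C=[(λu. -1) :: AP :: PRIM2(add)] | D=∅]
t=5: [S=[clo(λu. -1, ∅) :: 6 :: -4] | E=∅ | C=[AP :: PRIM2(add)] | D=∅]
t=6: [S=∅ | E={u↦6} | C=[-1] | D=[([-4], ∅, [PRIM2(add)])]]
t=7: [S=[-1] | E={u↦6} | C=∅ | D=[([-4], ∅, [PRIM2(add)])]]
t=8: [S=[-1 :: -4] | E=∅ | C=[PRIM2(add)] | D=∅]
t=9: [S=[-5] | E=∅ | C=∅ | D=∅]
→ final value -5

Answer: -5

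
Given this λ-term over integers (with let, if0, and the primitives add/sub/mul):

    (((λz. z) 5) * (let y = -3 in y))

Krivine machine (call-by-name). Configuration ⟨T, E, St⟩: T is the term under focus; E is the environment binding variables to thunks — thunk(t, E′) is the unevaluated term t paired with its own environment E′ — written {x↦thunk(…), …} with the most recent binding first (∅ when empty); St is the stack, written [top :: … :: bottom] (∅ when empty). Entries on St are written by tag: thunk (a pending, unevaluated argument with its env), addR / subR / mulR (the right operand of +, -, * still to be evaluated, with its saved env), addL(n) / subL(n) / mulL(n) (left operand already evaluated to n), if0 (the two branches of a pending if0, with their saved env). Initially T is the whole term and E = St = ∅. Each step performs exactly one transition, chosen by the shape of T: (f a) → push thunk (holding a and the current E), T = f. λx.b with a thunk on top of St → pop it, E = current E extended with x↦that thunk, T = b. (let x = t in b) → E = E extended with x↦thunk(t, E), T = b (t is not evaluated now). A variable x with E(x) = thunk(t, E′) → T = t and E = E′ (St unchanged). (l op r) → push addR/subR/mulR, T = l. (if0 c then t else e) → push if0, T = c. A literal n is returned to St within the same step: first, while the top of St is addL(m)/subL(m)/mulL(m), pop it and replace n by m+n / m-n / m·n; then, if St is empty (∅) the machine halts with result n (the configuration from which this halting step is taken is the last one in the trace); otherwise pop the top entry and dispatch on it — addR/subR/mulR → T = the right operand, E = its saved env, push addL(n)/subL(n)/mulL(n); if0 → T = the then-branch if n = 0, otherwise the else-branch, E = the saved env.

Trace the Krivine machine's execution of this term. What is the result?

Answer: -15

Execution trace:
[0] [T=(((λz. z) 5) * (let y = -3 in y)) | E=∅ | St=∅]
[1] [T=((λz. z) 5) | E=∅ | St=[mulR]]
[2] [T=(λz. z) | E=∅ | St=[thunk :: mulR]]
[3] [T=z | E={z↦thunk(5, ∅)} | St=[mulR]]
[4] [T=5 | E=∅ | St=[mulR]]
[5] [T=(let y = -3 in y) | E=∅ | St=[mulL(5)]]
[6] [T=y | E={y↦thunk(-3, ∅)} | St=[mulL(5)]]
[7] [T=-3 | E=∅ | St=[mulL(5)]]
→ final value -15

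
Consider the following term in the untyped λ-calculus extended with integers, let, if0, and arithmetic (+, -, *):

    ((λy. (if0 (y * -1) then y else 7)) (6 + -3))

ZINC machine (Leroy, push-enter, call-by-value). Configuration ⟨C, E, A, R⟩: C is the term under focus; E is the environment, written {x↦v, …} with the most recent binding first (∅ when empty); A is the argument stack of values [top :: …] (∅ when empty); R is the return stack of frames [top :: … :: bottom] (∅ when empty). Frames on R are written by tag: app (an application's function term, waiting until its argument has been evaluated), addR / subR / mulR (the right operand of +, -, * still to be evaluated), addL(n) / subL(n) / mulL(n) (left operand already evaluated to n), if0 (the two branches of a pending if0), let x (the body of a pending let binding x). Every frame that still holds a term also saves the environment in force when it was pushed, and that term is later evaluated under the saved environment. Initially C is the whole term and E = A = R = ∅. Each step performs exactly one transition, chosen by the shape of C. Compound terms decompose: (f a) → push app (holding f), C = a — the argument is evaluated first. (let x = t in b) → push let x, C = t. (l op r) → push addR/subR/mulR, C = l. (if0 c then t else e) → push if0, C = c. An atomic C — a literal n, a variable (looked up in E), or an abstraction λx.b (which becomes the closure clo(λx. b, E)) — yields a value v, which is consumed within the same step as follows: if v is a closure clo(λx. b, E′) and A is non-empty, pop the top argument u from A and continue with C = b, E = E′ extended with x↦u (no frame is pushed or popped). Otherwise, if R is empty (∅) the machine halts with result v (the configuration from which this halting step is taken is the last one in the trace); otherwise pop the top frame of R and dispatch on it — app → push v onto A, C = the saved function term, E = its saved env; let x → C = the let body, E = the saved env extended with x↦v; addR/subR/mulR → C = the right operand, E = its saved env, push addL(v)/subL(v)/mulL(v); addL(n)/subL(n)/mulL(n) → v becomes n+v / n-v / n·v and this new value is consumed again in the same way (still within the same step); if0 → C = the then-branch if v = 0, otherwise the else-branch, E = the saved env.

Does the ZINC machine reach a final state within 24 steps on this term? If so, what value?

[0] [C=((λy. (if0 (y * -1) then y else 7)) (6 + -3)) | E=∅ | A=∅ | R=∅]
[1] [C=(6 + -3) | E=∅ | A=∅ | R=[app]]
[2] [C=6 | E=∅ | A=∅ | R=[addR :: app]]
[3] [C=-3 | E=∅ | A=∅ | R=[addL(6) :: app]]
[4] [C=(λy. (if0 (y * -1) then y else 7)) | E=∅ | A=[3] | R=∅]
[5] [C=(if0 (y * -1) then y else 7) | E={y↦3} | A=∅ | R=∅]
[6] [C=(y * -1) | E={y↦3} | A=∅ | R=[if0]]
[7] [C=y | E={y↦3} | A=∅ | R=[mulR :: if0]]
[8] [C=-1 | E={y↦3} | A=∅ | R=[mulL(3) :: if0]]
[9] [C=7 | E={y↦3} | A=∅ | R=∅]
→ final value 7

Answer: 7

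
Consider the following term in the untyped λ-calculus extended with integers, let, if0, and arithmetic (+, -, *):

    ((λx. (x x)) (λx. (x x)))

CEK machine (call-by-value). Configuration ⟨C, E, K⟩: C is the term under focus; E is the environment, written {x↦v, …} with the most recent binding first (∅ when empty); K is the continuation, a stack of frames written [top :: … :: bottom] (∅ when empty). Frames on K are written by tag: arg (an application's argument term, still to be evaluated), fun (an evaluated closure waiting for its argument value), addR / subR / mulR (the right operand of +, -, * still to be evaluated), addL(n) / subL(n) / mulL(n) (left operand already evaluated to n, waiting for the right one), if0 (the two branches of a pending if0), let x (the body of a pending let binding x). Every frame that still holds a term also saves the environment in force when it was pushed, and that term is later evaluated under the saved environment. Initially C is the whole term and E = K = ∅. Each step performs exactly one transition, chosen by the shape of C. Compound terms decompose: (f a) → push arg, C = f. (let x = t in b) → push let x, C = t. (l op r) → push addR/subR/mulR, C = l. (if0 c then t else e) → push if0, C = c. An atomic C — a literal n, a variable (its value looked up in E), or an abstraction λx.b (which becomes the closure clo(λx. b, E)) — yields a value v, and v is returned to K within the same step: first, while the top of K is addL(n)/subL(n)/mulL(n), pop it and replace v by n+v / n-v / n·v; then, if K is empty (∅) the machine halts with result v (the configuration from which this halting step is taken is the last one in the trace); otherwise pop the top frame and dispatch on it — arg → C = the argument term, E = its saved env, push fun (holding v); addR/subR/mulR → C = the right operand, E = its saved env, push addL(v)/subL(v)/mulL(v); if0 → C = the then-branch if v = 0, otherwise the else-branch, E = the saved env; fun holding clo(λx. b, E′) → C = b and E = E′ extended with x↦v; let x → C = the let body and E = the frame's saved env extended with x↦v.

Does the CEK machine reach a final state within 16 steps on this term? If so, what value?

Answer: DIVERGES (no final state within 16 steps)

Execution trace:
0. <C=((λx. (x x)) (λx. (x x))), E=∅, K=∅>
1. <C=(λx. (x x)), E=∅, K=[arg]>
2. <C=(λx. (x x)), E=∅, K=[fun]>
3. <C=(x x), E={x↦clo(λx. (x x), ∅)}, K=∅>
4. <C=x, E={x↦clo(λx. (x x), ∅)}, K=[arg]>
5. <C=x, E={x↦clo(λx. (x x), ∅)}, K=[fun]>
… configuration repeats with period 3 (steps 3–5 recur indefinitely) …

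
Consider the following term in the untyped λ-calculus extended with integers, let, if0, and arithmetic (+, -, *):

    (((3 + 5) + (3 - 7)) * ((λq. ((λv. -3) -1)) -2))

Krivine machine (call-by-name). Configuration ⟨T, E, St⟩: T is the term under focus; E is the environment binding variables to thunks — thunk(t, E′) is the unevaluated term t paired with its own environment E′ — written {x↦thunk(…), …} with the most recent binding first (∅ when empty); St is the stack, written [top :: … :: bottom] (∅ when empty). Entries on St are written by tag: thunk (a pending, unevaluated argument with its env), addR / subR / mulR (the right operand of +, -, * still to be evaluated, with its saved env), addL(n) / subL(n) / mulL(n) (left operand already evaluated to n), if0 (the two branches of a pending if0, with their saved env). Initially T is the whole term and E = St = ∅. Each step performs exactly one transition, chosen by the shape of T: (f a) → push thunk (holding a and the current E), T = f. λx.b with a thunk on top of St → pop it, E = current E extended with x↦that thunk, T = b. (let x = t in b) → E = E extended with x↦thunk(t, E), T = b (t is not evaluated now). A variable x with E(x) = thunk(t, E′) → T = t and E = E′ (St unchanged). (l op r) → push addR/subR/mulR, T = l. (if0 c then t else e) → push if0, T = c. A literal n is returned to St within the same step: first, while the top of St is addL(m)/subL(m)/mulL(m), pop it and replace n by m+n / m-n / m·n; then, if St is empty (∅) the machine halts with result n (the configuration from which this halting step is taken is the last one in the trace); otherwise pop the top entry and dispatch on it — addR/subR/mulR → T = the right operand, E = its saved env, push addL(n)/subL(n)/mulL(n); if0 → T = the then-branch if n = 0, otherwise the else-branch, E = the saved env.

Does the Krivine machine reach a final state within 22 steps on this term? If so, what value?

Answer: -12

Execution trace:
[0] [T=(((3 + 5) + (3 - 7)) * ((λq. ((λv. -3) -1)) -2)) | E=∅ | St=∅]
[1] [T=((3 + 5) + (3 - 7)) | E=∅ | St=[mulR]]
[2] [T=(3 + 5) | E=∅ | St=[addR :: mulR]]
[3] [T=3 | E=∅ | St=[addR :: addR :: mulR]]
[4] [T=5 | E=∅ | St=[addL(3) :: addR :: mulR]]
[5] [T=(3 - 7) | E=∅ | St=[addL(8) :: mulR]]
[6] [T=3 | E=∅ | St=[subR :: addL(8) :: mulR]]
[7] [T=7 | E=∅ | St=[subL(3) :: addL(8) :: mulR]]
[8] [T=((λq. ((λv. -3) -1)) -2) | E=∅ | St=[mulL(4)]]
[9] [T=(λq. ((λv. -3) -1)) | E=∅ | St=[thunk :: mulL(4)]]
[10] [T=((λv. -3) -1) | E={q↦thunk(-2, ∅)} | St=[mulL(4)]]
[11] [T=(λv. -3) | E={q↦thunk(-2, ∅)} | St=[thunk :: mulL(4)]]
[12] [T=-3 | E={v↦thunk(-1, {q↦thunk(-2, ∅)}), q↦thunk(-2, ∅)} | St=[mulL(4)]]
→ final value -12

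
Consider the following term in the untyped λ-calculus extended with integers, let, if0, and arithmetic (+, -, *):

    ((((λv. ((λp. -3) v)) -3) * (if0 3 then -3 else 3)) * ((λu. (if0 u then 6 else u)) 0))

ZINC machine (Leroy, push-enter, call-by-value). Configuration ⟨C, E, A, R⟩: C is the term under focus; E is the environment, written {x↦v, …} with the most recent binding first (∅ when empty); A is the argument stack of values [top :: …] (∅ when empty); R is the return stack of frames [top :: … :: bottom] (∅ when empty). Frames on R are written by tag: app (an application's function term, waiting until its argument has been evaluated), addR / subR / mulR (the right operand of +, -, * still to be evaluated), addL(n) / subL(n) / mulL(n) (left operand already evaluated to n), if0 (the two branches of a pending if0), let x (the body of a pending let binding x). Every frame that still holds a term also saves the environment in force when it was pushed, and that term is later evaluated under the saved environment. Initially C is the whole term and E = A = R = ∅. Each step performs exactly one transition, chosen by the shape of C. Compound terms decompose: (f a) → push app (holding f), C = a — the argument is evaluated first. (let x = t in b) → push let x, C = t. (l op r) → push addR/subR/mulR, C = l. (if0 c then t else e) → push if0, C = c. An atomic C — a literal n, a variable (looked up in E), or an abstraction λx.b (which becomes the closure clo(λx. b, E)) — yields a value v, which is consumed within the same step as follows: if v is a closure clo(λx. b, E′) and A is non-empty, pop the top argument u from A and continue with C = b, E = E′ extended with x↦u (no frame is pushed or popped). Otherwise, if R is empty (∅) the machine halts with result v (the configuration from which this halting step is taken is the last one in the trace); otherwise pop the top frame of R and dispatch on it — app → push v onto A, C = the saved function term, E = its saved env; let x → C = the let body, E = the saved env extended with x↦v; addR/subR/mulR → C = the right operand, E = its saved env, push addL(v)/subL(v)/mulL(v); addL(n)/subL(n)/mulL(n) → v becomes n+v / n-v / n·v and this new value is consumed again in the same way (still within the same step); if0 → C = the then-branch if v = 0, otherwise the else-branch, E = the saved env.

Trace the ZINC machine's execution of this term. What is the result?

[0] <C=((((λv. ((λp. -3) v)) -3) * (if0 3 then -3 else 3)) * ((λu. (if0 u then 6 else u)) 0)), E=∅, A=∅, R=∅>
[1] <C=(((λv. ((λp. -3) v)) -3) * (if0 3 then -3 else 3)), E=∅, A=∅, R=[mulR]>
[2] <C=((λv. ((λp. -3) v)) -3), E=∅, A=∅, R=[mulR :: mulR]>
[3] <C=-3, E=∅, A=∅, R=[app :: mulR :: mulR]>
[4] <C=(λv. ((λp. -3) v)), E=∅, A=[-3], R=[mulR :: mulR]>
[5] <C=((λp. -3) v), E={v↦-3}, A=∅, R=[mulR :: mulR]>
[6] <C=v, E={v↦-3}, A=∅, R=[app :: mulR :: mulR]>
[7] <C=(λp. -3), E={v↦-3}, A=[-3], R=[mulR :: mulR]>
[8] <C=-3, E={p↦-3, v↦-3}, A=∅, R=[mulR :: mulR]>
[9] <C=(if0 3 then -3 else 3), E=∅, A=∅, R=[mulL(-3) :: mulR]>
[10] <C=3, E=∅, A=∅, R=[if0 :: mulL(-3) :: mulR]>
[11] <C=3, E=∅, A=∅, R=[mulL(-3) :: mulR]>
[12] <C=((λu. (if0 u then 6 else u)) 0), E=∅, A=∅, R=[mulL(-9)]>
[13] <C=0, E=∅, A=∅, R=[app :: mulL(-9)]>
[14] <C=(λu. (if0 u then 6 else u)), E=∅, A=[0], R=[mulL(-9)]>
[15] <C=(if0 u then 6 else u), E={u↦0}, A=∅, R=[mulL(-9)]>
[16] <C=u, E={u↦0}, A=∅, R=[if0 :: mulL(-9)]>
[17] <C=6, E={u↦0}, A=∅, R=[mulL(-9)]>
→ final value -54

Answer: -54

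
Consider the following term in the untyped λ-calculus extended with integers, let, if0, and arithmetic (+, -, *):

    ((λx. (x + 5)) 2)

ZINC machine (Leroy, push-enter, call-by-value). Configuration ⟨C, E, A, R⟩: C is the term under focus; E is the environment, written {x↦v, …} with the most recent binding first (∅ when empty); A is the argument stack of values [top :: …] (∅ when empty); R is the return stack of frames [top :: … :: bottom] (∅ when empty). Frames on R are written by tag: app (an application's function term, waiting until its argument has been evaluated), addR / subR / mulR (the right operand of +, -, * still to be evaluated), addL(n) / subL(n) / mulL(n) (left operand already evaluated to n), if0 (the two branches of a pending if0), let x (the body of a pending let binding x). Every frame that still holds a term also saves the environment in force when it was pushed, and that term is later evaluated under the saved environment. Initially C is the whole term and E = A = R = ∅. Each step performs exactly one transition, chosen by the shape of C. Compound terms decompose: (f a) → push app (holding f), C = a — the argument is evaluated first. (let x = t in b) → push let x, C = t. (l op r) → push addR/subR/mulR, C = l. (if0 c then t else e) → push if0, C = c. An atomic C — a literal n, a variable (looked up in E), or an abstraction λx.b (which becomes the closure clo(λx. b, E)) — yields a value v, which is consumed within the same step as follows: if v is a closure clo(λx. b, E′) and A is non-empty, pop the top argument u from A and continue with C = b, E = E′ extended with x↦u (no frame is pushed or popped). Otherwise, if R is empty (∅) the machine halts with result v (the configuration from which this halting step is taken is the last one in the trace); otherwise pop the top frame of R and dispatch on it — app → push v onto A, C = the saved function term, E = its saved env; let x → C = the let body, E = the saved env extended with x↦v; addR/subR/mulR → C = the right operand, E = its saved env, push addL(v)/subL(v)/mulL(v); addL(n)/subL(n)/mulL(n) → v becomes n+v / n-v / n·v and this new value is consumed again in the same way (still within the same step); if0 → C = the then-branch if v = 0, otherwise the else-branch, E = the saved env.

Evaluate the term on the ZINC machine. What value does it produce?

step 0: [C=((λx. (x + 5)) 2) | E=∅ | A=∅ | R=∅]
step 1: [C=2 | E=∅ | A=∅ | R=[app]]
step 2: [C=(λx. (x + 5)) | E=∅ | A=[2] | R=∅]
step 3: [C=(x + 5) | E={x↦2} | A=∅ | R=∅]
step 4: [C=x | E={x↦2} | A=∅ | R=[addR]]
step 5: [C=5 | E={x↦2} | A=∅ | R=[addL(2)]]
→ final value 7

Answer: 7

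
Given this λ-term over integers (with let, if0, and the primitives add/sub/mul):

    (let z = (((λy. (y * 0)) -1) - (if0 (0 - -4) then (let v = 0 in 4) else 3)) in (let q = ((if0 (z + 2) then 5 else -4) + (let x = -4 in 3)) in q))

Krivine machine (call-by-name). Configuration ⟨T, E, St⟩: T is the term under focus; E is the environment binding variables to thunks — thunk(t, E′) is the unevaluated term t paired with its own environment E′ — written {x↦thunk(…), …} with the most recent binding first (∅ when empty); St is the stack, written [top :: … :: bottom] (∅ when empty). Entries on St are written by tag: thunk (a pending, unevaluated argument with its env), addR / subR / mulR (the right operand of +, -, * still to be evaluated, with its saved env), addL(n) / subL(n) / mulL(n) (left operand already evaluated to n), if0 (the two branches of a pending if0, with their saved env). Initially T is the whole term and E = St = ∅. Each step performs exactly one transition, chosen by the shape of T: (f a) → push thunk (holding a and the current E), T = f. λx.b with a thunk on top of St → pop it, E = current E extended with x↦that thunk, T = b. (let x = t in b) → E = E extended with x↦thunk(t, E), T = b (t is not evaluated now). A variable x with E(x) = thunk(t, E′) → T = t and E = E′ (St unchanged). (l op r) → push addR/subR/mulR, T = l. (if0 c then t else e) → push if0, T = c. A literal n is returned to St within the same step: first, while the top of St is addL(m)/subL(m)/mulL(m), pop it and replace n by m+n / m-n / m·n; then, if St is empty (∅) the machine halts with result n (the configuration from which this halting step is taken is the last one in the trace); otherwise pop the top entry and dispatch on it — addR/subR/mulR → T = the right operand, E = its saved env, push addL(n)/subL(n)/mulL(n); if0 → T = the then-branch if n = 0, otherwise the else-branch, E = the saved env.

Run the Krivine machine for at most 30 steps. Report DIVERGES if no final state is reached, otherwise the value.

[0] ⟨T=(let z = (((λy. (y * 0)) -1) - (if0 (0 - -4) then (let v = 0 in 4) else 3)) in (let q = ((if0 (z + 2) then 5 else -4) + (let x = -4 in 3)) in q)); E=∅; St=∅⟩
[1] ⟨T=(let q = ((if0 (z + 2) then 5 else -4) + (let x = -4 in 3)) in q); E={z↦thunk((((λy. (y * 0)) -1) - (if0 (0 - -4) then (let v = 0 in 4) else 3)), ∅)}; St=∅⟩
[2] ⟨T=q; E={q↦thunk(((if0 (z + 2) then 5 else -4) + (let x = -4 in 3)), {z↦thunk((((λy. (y * 0)) -1) - (if0 (0 - -4) then (let v = 0 in 4) else 3)), ∅)}), z↦thunk((((λy. (y * 0)) -1) - (if0 (0 - -4) then (let v = 0 in 4) else 3)), ∅)}; St=∅⟩
[3] ⟨T=((if0 (z + 2) then 5 else -4) + (let x = -4 in 3)); E={z↦thunk((((λy. (y * 0)) -1) - (if0 (0 - -4) then (let v = 0 in 4) else 3)), ∅)}; St=∅⟩
[4] ⟨T=(if0 (z + 2) then 5 else -4); E={z↦thunk((((λy. (y * 0)) -1) - (if0 (0 - -4) then (let v = 0 in 4) else 3)), ∅)}; St=[addR]⟩
[5] ⟨T=(z + 2); E={z↦thunk((((λy. (y * 0)) -1) - (if0 (0 - -4) then (let v = 0 in 4) else 3)), ∅)}; St=[if0 :: addR]⟩
[6] ⟨T=z; E={z↦thunk((((λy. (y * 0)) -1) - (if0 (0 - -4) then (let v = 0 in 4) else 3)), ∅)}; St=[addR :: if0 :: addR]⟩
[7] ⟨T=(((λy. (y * 0)) -1) - (if0 (0 - -4) then (let v = 0 in 4) else 3)); E=∅; St=[addR :: if0 :: addR]⟩
[8] ⟨T=((λy. (y * 0)) -1); E=∅; St=[subR :: addR :: if0 :: addR]⟩
[9] ⟨T=(λy. (y * 0)); E=∅; St=[thunk :: subR :: addR :: if0 :: addR]⟩
[10] ⟨T=(y * 0); E={y↦thunk(-1, ∅)}; St=[subR :: addR :: if0 :: addR]⟩
[11] ⟨T=y; E={y↦thunk(-1, ∅)}; St=[mulR :: subR :: addR :: if0 :: addR]⟩
[12] ⟨T=-1; E=∅; St=[mulR :: subR :: addR :: if0 :: addR]⟩
[13] ⟨T=0; E={y↦thunk(-1, ∅)}; St=[mulL(-1) :: subR :: addR :: if0 :: addR]⟩
[14] ⟨T=(if0 (0 - -4) then (let v = 0 in 4) else 3); E=∅; St=[subL(0) :: addR :: if0 :: addR]⟩
[15] ⟨T=(0 - -4); E=∅; St=[if0 :: subL(0) :: addR :: if0 :: addR]⟩
[16] ⟨T=0; E=∅; St=[subR :: if0 :: subL(0) :: addR :: if0 :: addR]⟩
[17] ⟨T=-4; E=∅; St=[subL(0) :: if0 :: subL(0) :: addR :: if0 :: addR]⟩
[18] ⟨T=3; E=∅; St=[subL(0) :: addR :: if0 :: addR]⟩
[19] ⟨T=2; E={z↦thunk((((λy. (y * 0)) -1) - (if0 (0 - -4) then (let v = 0 in 4) else 3)), ∅)}; St=[addL(-3) :: if0 :: addR]⟩
[20] ⟨T=-4; E={z↦thunk((((λy. (y * 0)) -1) - (if0 (0 - -4) then (let v = 0 in 4) else 3)), ∅)}; St=[addR]⟩
[21] ⟨T=(let x = -4 in 3); E={z↦thunk((((λy. (y * 0)) -1) - (if0 (0 - -4) then (let v = 0 in 4) else 3)), ∅)}; St=[addL(-4)]⟩
[22] ⟨T=3; E={x↦thunk(-4, {z↦thunk((((λy. (y * 0)) -1) - (if0 (0 - -4) then (let v = 0 in 4) else 3)), ∅)}), z↦thunk((((λy. (y * 0)) -1) - (if0 (0 - -4) then (let v = 0 in 4) else 3)), ∅)}; St=[addL(-4)]⟩
→ final value -1

Answer: -1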